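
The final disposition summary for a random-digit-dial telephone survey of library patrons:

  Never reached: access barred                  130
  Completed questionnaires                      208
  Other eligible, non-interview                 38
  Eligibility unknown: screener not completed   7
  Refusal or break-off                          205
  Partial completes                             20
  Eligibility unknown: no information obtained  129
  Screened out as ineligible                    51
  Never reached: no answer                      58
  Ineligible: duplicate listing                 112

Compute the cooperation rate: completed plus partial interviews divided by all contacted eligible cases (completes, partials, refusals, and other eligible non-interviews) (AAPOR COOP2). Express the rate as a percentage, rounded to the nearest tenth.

48.4%

No answer / not reached = 58 + 130 = 188
Eligibility not determined = 7 + 129 = 136
Out of scope = 51 + 112 = 163
Num: 208 + 20 = 228
Denominator: 208 + 20 + 205 + 38 = 471
COOP2 = 228 / 471 = 0.4841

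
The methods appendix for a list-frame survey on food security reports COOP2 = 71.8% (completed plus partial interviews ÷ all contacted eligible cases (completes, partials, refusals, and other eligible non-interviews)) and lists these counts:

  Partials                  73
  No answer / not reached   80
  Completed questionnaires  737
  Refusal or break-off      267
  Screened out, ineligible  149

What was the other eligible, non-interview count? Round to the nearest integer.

51

Numerator: 737 + 73 = 810
COOP2 = 810 / D = 0.718
D = 810 / 0.718 = 1128.1
Rest of base = 1077
other eligible, non-interview = 1128.1 − 1077 ≈ 51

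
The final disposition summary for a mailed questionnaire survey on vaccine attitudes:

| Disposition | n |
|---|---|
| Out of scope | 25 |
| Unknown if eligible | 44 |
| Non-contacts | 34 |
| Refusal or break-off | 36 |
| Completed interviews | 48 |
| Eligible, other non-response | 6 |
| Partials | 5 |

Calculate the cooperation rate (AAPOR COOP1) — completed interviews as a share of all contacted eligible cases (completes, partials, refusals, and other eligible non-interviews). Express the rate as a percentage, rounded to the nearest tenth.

50.5%

Num = 48
Denom = 48 + 5 + 36 + 6 = 95
COOP1 = 48 / 95 = 0.5053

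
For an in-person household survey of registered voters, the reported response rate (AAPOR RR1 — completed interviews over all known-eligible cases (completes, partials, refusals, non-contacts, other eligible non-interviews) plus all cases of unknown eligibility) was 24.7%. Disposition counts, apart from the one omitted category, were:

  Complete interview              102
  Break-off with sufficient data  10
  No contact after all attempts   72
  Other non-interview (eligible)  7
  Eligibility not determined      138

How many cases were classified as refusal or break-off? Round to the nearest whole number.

84

RR1 = 102 / D = 0.247
D = 102 / 0.247 = 413.0
Remaining denominator categories sum to 329
refusal or break-off = 413.0 − 329 ≈ 84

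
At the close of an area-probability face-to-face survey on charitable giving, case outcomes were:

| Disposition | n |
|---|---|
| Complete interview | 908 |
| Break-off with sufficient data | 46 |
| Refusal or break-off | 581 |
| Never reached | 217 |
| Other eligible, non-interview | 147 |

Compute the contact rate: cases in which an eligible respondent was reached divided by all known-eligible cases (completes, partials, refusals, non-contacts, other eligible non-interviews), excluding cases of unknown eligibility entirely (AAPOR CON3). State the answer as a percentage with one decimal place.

88.6%

Numerator → 908 + 46 + 581 + 147 = 1682
Denom → 908 + 46 + 581 + 217 + 147 = 1899
CON3 = 1682 / 1899 = 0.8857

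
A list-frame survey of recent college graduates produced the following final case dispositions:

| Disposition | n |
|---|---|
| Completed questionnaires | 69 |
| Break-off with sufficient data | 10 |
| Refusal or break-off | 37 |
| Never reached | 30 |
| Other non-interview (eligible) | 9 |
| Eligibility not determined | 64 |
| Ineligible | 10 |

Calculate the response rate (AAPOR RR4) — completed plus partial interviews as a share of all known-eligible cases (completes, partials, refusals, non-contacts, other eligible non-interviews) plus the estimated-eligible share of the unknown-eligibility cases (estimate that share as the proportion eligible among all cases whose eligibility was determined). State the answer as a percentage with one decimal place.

36.7%

Top: 69 + 10 = 79
Determined eligible: 69 + 10 + 37 + 30 + 9 = 155
e = 155 / (155 + 10) = 155 / 165 = 0.9394
Eligible share of unknowns: 0.9394 × 64 = 60.12
Denom: 155 + 60.12 = 215.12
RR4 = 79 / 215.12 = 0.3672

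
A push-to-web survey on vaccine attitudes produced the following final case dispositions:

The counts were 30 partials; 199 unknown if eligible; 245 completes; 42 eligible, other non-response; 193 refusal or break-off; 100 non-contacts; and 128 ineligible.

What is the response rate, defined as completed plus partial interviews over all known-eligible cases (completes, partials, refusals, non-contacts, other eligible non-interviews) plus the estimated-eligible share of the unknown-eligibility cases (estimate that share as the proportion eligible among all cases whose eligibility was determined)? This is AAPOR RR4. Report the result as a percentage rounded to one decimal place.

35.5%

Num → 245 + 30 = 275
Known eligible → 245 + 30 + 193 + 100 + 42 = 610
e = 610 / (610 + 128) = 610 / 738 = 0.8266
Eligible share of unknowns → 0.8266 × 199 = 164.49
Denominator → 610 + 164.49 = 774.49
RR4 = 275 / 774.49 = 0.3551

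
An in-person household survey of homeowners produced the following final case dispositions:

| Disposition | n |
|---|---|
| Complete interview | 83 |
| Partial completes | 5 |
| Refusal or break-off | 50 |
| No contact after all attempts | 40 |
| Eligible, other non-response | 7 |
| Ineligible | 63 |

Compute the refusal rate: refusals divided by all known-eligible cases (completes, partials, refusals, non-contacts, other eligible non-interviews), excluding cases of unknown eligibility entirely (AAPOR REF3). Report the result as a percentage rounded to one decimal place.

27.0%

Numerator → 50
Base → 83 + 5 + 50 + 40 + 7 = 185
REF3 = 50 / 185 = 0.2703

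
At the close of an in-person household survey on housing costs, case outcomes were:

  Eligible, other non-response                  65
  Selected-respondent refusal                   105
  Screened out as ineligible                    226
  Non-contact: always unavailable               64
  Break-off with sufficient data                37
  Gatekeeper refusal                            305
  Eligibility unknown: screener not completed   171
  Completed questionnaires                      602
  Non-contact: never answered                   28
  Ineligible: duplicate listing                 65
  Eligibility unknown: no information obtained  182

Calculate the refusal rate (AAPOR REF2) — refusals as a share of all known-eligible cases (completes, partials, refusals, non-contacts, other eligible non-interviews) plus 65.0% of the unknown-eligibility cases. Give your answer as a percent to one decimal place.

28.6%

Refusals = 305 + 105 = 410
Never reached = 28 + 64 = 92
Unknown if eligible = 171 + 182 = 353
Out of scope = 226 + 65 = 291
Num: 410
Eligible (known): 602 + 37 + 410 + 92 + 65 = 1206
Eligible share of unknowns: 0.6500 × 353 = 229.45
Denom: 1206 + 229.45 = 1435.45
REF2 = 410 / 1435.45 = 0.2856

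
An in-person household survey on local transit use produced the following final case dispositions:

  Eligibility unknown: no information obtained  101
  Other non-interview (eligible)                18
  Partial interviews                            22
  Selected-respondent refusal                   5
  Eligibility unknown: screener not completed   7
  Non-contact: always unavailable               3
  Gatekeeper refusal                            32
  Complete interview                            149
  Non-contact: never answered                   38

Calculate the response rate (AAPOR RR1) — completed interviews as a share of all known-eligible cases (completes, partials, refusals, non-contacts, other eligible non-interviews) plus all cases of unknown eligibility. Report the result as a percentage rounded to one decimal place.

39.7%

Refused = 32 + 5 = 37
No answer / not reached = 38 + 3 = 41
Eligibility not determined = 7 + 101 = 108
Num = 149
Denominator = 149 + 22 + 37 + 41 + 18 + 108 = 375
RR1 = 149 / 375 = 0.3973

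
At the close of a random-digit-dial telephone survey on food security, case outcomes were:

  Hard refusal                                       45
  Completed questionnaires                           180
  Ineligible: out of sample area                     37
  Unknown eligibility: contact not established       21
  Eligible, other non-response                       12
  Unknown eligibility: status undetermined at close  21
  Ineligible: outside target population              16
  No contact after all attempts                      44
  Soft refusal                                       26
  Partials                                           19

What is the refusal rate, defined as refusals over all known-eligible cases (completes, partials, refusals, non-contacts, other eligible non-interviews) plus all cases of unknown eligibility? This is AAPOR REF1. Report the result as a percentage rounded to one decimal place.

Refusal or break-off = 45 + 26 = 71
Unknown if eligible = 21 + 21 = 42
Out of scope = 16 + 37 = 53
Num: 71
Denominator: 180 + 19 + 71 + 44 + 12 + 42 = 368
REF1 = 71 / 368 = 0.1929

19.3%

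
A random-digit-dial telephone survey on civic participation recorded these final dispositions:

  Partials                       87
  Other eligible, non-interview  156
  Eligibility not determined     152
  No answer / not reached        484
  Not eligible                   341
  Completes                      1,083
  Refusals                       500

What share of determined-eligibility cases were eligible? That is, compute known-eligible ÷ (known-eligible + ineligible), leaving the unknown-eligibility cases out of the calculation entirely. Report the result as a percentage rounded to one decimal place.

Eligible (known) → 1083 + 87 + 500 + 484 + 156 = 2310
e = 2310 / (2310 + 341) = 2310 / 2651 = 0.8714

87.1%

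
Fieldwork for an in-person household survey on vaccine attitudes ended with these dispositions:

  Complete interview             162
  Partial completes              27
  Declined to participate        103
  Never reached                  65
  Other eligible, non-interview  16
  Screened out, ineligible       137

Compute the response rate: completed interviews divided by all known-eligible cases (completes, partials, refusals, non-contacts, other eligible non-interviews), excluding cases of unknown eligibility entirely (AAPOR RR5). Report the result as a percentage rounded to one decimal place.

43.4%

Num = 162
Base = 162 + 27 + 103 + 65 + 16 = 373
RR5 = 162 / 373 = 0.4343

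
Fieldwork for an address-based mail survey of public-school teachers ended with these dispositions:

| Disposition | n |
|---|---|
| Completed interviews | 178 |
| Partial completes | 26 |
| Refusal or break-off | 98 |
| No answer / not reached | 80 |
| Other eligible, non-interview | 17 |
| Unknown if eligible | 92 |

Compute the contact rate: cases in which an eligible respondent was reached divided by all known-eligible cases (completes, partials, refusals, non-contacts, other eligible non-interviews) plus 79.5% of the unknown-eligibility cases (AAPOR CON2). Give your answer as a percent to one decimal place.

67.6%

Numerator: 178 + 26 + 98 + 17 = 319
Known eligible: 178 + 26 + 98 + 80 + 17 = 399
e × U: 0.7950 × 92 = 73.14
Denom: 399 + 73.14 = 472.14
CON2 = 319 / 472.14 = 0.6756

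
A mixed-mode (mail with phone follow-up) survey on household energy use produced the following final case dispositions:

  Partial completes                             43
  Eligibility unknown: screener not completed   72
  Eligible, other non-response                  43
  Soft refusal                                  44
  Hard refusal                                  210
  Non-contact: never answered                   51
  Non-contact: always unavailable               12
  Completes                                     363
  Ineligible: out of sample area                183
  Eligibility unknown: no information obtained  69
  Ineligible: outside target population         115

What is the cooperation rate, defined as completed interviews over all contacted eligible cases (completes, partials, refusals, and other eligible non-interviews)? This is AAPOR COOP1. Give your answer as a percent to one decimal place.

Declined to participate = 210 + 44 = 254
No answer / not reached = 51 + 12 = 63
Undetermined eligibility = 72 + 69 = 141
Out of scope = 115 + 183 = 298
Top = 363
Base = 363 + 43 + 254 + 43 = 703
COOP1 = 363 / 703 = 0.5164

51.6%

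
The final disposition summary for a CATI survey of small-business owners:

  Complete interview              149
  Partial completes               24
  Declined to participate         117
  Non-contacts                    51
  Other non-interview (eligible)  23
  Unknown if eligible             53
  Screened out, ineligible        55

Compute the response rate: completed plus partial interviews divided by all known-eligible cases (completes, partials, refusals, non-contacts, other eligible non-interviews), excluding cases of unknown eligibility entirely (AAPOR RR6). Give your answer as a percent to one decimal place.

Num → 149 + 24 = 173
Base → 149 + 24 + 117 + 51 + 23 = 364
RR6 = 173 / 364 = 0.4753

47.5%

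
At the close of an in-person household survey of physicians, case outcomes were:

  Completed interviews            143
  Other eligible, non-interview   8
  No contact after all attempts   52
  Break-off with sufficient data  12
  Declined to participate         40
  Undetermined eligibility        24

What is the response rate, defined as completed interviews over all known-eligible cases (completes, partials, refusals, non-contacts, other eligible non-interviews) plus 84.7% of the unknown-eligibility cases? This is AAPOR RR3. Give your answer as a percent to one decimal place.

Numerator → 143
Known eligible → 143 + 12 + 40 + 52 + 8 = 255
Estimated eligible among unknowns → 0.8470 × 24 = 20.33
Denominator → 255 + 20.33 = 275.33
RR3 = 143 / 275.33 = 0.5194

51.9%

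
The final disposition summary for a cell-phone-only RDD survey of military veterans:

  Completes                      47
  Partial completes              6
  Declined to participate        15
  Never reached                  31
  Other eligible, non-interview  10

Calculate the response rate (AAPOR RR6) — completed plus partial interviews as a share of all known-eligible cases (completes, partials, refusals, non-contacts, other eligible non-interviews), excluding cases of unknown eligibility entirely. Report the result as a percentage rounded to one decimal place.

48.6%

Numerator → 47 + 6 = 53
Denominator → 47 + 6 + 15 + 31 + 10 = 109
RR6 = 53 / 109 = 0.4862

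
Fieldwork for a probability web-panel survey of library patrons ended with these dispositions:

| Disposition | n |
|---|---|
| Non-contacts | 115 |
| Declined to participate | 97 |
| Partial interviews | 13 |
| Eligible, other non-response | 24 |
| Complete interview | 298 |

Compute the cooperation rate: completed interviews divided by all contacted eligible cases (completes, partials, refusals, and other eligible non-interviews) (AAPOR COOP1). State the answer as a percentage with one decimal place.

69.0%

Num = 298
Denom = 298 + 13 + 97 + 24 = 432
COOP1 = 298 / 432 = 0.6898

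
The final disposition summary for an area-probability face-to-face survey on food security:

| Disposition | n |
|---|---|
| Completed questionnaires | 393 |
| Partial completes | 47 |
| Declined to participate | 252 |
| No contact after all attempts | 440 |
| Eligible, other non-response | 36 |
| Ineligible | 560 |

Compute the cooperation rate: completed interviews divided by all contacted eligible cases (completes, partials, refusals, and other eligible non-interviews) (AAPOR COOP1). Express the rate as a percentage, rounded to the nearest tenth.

Numerator → 393
Denominator → 393 + 47 + 252 + 36 = 728
COOP1 = 393 / 728 = 0.5398

54.0%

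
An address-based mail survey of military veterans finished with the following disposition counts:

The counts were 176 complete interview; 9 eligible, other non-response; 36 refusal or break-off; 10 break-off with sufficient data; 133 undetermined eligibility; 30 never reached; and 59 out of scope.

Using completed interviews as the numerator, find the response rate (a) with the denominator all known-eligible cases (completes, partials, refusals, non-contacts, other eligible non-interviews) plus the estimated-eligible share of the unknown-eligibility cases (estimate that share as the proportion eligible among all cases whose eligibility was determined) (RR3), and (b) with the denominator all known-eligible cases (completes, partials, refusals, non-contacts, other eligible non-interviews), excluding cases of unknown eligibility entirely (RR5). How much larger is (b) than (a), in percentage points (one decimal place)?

Num: 176
Known eligible: 176 + 10 + 36 + 30 + 9 = 261
e = 261 / (261 + 59) = 261 / 320 = 0.8156
Eligible share of unknowns: 0.8156 × 133 = 108.47
Denom: 261 + 108.47 = 369.47
RR3 = 176 / 369.47 = 0.4764
Denom: 176 + 10 + 36 + 30 + 9 = 261
RR5 = 176 / 261 = 0.6743
Difference = 67.43 − 47.64 = 19.79 percentage points

19.8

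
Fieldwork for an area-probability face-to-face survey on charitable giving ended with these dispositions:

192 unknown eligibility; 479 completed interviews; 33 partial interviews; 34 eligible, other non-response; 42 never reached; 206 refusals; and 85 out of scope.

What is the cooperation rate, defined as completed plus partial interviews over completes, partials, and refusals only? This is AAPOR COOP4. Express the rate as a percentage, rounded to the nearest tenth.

71.3%

Num = 479 + 33 = 512
Denominator = 479 + 33 + 206 = 718
COOP4 = 512 / 718 = 0.7131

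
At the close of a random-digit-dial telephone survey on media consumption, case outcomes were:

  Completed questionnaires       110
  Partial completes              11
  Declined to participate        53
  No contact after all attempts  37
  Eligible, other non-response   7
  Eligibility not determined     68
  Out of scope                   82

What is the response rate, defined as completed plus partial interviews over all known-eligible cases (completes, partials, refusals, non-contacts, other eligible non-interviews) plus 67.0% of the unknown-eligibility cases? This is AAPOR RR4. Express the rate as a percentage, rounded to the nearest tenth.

45.9%

Top = 110 + 11 = 121
Determined eligible = 110 + 11 + 53 + 37 + 7 = 218
Eligible share of unknowns = 0.6700 × 68 = 45.56
Base = 218 + 45.56 = 263.56
RR4 = 121 / 263.56 = 0.4591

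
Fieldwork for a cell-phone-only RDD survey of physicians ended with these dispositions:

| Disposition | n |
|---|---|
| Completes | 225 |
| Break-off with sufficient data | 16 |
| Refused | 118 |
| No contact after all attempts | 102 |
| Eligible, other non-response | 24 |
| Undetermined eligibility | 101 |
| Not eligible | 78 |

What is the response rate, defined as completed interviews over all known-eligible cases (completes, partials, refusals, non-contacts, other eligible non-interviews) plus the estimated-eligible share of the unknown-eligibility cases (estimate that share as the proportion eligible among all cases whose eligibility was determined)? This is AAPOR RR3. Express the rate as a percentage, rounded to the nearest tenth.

39.3%

Num → 225
Eligible (known) → 225 + 16 + 118 + 102 + 24 = 485
e = 485 / (485 + 78) = 485 / 563 = 0.8615
Eligible share of unknowns → 0.8615 × 101 = 87.01
Denom → 485 + 87.01 = 572.01
RR3 = 225 / 572.01 = 0.3933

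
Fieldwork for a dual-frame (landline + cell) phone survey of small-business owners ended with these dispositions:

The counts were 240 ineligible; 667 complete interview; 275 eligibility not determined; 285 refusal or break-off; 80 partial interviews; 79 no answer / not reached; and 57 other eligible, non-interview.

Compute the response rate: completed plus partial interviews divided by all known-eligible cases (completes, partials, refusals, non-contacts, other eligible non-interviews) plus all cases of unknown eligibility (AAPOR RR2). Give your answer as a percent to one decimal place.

Num: 667 + 80 = 747
Base: 667 + 80 + 285 + 79 + 57 + 275 = 1443
RR2 = 747 / 1443 = 0.5177

51.8%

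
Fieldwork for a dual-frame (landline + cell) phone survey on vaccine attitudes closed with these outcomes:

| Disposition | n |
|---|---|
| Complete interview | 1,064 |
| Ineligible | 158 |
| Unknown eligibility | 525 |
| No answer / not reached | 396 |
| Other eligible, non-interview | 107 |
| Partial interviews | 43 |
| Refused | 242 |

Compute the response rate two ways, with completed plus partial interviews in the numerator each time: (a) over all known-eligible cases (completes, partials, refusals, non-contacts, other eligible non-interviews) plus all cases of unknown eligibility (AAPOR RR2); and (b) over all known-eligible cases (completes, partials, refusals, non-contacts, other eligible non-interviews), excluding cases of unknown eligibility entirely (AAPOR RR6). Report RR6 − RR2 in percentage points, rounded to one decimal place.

13.2

Top: 1064 + 43 = 1107
Denominator: 1064 + 43 + 242 + 396 + 107 + 525 = 2377
RR2 = 1107 / 2377 = 0.4657
Denominator: 1064 + 43 + 242 + 396 + 107 = 1852
RR6 = 1107 / 1852 = 0.5977
Difference = 59.77 − 46.57 = 13.20 percentage points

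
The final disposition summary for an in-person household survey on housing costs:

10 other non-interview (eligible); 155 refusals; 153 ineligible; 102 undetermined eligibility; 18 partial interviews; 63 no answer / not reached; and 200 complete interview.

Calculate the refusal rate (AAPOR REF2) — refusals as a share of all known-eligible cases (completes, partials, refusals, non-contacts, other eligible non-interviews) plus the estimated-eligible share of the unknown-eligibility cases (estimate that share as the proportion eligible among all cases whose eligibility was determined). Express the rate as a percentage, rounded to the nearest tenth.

29.7%

Top = 155
Eligible (known) = 200 + 18 + 155 + 63 + 10 = 446
e = 446 / (446 + 153) = 446 / 599 = 0.7446
Estimated eligible among unknowns = 0.7446 × 102 = 75.95
Denom = 446 + 75.95 = 521.95
REF2 = 155 / 521.95 = 0.2970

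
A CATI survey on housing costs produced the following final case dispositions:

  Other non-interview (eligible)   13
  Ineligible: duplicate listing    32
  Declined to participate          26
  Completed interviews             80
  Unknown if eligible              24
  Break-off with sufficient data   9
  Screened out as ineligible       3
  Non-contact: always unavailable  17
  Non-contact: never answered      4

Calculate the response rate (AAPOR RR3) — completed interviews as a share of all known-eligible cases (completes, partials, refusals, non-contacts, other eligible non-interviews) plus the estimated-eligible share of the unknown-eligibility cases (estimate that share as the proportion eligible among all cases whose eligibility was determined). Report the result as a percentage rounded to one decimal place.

No answer / not reached = 4 + 17 = 21
Not eligible = 3 + 32 = 35
Num = 80
Eligible (known) = 80 + 9 + 26 + 21 + 13 = 149
e = 149 / (149 + 35) = 149 / 184 = 0.8098
e × U = 0.8098 × 24 = 19.44
Denominator = 149 + 19.44 = 168.44
RR3 = 80 / 168.44 = 0.4749

47.5%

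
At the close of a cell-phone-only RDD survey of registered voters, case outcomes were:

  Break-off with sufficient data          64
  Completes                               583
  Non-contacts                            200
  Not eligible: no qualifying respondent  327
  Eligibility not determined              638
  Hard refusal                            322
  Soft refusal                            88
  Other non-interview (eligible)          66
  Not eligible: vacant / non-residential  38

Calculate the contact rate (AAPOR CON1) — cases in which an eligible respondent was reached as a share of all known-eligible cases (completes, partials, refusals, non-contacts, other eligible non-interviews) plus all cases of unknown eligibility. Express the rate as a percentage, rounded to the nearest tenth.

57.3%

Refusals = 322 + 88 = 410
Out of scope = 327 + 38 = 365
Num: 583 + 64 + 410 + 66 = 1123
Denom: 583 + 64 + 410 + 200 + 66 + 638 = 1961
CON1 = 1123 / 1961 = 0.5727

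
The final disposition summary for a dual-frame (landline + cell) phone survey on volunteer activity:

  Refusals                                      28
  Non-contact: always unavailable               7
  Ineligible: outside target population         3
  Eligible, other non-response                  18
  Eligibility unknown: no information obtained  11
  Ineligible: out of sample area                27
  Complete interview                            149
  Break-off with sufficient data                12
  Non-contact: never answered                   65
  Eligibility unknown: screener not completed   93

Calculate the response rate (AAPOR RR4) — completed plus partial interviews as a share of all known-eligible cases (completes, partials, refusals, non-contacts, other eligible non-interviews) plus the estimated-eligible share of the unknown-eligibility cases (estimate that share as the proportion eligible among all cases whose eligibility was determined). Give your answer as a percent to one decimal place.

No answer / not reached = 65 + 7 = 72
Eligibility not determined = 93 + 11 = 104
Ineligible = 3 + 27 = 30
Num → 149 + 12 = 161
Eligible (known) → 149 + 12 + 28 + 72 + 18 = 279
e = 279 / (279 + 30) = 279 / 309 = 0.9029
Eligible share of unknowns → 0.9029 × 104 = 93.90
Denominator → 279 + 93.90 = 372.90
RR4 = 161 / 372.90 = 0.4318

43.2%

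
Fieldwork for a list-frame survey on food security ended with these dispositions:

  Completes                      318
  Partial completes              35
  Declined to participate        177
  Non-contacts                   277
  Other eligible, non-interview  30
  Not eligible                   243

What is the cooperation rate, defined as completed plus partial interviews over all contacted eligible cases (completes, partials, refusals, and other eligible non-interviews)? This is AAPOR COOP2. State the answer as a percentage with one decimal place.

63.0%

Num → 318 + 35 = 353
Denominator → 318 + 35 + 177 + 30 = 560
COOP2 = 353 / 560 = 0.6304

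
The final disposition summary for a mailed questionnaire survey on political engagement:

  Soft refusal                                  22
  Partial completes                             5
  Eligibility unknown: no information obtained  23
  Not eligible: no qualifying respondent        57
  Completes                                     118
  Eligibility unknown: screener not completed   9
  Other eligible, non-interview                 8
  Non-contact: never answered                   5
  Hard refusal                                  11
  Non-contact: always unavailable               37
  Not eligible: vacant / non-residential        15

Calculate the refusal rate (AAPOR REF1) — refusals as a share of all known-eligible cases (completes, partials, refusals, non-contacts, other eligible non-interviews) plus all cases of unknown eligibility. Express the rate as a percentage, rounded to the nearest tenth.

13.9%

Declined to participate = 11 + 22 = 33
No contact after all attempts = 5 + 37 = 42
Eligibility not determined = 9 + 23 = 32
Screened out, ineligible = 57 + 15 = 72
Num = 33
Denom = 118 + 5 + 33 + 42 + 8 + 32 = 238
REF1 = 33 / 238 = 0.1387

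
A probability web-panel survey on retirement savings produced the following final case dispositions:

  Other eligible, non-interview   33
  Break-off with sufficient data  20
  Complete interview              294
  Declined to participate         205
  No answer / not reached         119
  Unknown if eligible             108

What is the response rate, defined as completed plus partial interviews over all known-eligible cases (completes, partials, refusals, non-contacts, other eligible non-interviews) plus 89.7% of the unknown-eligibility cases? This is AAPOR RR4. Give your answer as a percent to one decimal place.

40.9%

Numerator: 294 + 20 = 314
Eligible (known): 294 + 20 + 205 + 119 + 33 = 671
Estimated eligible among unknowns: 0.8970 × 108 = 96.88
Denominator: 671 + 96.88 = 767.88
RR4 = 314 / 767.88 = 0.4089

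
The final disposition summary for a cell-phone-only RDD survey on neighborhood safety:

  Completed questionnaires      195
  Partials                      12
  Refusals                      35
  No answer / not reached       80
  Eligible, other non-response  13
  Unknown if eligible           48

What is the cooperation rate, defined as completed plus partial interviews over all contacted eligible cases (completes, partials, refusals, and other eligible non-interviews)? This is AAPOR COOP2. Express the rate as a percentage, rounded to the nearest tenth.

81.2%

Num: 195 + 12 = 207
Base: 195 + 12 + 35 + 13 = 255
COOP2 = 207 / 255 = 0.8118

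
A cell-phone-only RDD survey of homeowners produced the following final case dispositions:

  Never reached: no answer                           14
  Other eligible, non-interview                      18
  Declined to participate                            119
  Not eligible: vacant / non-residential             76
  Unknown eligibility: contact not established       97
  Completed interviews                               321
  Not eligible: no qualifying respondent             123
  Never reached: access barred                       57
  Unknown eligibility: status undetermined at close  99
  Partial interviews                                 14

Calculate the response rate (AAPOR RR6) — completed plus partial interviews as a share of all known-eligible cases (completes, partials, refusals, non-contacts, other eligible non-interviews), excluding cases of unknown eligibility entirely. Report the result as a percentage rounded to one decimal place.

No answer / not reached = 14 + 57 = 71
Unknown if eligible = 97 + 99 = 196
Out of scope = 123 + 76 = 199
Top = 321 + 14 = 335
Denom = 321 + 14 + 119 + 71 + 18 = 543
RR6 = 335 / 543 = 0.6169

61.7%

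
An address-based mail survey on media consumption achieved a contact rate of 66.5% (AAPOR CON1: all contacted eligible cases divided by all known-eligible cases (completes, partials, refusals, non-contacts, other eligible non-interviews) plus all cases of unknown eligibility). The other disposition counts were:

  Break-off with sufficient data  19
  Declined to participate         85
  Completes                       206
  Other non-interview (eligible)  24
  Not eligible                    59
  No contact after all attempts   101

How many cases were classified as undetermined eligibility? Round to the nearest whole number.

Num: 206 + 19 + 85 + 24 = 334
CON1 = 334 / D = 0.665
D = 334 / 0.665 = 502.3
Other denominator terms total 435
undetermined eligibility = 502.3 − 435 ≈ 67

67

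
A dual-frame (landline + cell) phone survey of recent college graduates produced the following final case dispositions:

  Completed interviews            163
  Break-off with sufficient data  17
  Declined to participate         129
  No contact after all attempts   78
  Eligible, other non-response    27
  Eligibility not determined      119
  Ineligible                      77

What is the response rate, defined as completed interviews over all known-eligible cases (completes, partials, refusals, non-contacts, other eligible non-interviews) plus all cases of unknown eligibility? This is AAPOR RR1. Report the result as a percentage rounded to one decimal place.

Numerator: 163
Denom: 163 + 17 + 129 + 78 + 27 + 119 = 533
RR1 = 163 / 533 = 0.3058

30.6%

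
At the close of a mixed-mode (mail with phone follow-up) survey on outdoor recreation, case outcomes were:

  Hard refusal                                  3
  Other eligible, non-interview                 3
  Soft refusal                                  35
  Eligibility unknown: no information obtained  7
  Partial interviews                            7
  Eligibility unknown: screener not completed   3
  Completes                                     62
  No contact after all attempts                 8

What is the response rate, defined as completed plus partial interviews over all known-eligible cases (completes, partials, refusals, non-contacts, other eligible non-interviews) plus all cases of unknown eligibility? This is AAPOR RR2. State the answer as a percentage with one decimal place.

Refusals = 3 + 35 = 38
Unknown if eligible = 3 + 7 = 10
Top = 62 + 7 = 69
Denominator = 62 + 7 + 38 + 8 + 3 + 10 = 128
RR2 = 69 / 128 = 0.5391

53.9%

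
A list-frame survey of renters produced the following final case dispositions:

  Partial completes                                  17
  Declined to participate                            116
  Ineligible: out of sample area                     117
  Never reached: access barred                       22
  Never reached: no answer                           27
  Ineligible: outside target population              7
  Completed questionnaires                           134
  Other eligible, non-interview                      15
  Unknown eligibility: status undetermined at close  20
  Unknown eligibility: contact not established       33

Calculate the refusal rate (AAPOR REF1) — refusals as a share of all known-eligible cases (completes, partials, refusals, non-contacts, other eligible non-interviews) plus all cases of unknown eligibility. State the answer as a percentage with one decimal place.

30.2%

Never reached = 27 + 22 = 49
Undetermined eligibility = 33 + 20 = 53
Screened out, ineligible = 7 + 117 = 124
Num: 116
Denom: 134 + 17 + 116 + 49 + 15 + 53 = 384
REF1 = 116 / 384 = 0.3021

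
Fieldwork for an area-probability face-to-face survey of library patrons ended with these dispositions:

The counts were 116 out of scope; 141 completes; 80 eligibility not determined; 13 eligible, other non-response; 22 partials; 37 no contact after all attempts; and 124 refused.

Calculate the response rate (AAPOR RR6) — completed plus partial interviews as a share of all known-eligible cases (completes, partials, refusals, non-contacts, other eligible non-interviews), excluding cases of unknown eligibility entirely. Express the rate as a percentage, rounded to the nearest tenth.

48.4%

Numerator = 141 + 22 = 163
Denominator = 141 + 22 + 124 + 37 + 13 = 337
RR6 = 163 / 337 = 0.4837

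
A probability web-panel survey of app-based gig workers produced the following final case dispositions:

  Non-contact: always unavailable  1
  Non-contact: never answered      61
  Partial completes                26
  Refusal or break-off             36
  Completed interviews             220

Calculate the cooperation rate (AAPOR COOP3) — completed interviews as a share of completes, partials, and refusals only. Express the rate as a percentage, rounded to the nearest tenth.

78.0%

Never reached = 61 + 1 = 62
Top → 220
Denominator → 220 + 26 + 36 = 282
COOP3 = 220 / 282 = 0.7801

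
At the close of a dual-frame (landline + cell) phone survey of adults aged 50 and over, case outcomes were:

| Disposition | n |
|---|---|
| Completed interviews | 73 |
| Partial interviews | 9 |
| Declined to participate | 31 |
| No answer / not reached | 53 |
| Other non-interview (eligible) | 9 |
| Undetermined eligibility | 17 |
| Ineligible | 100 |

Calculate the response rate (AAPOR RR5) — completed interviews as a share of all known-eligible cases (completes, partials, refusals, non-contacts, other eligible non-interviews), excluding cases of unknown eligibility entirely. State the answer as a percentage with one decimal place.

41.7%

Top → 73
Denom → 73 + 9 + 31 + 53 + 9 = 175
RR5 = 73 / 175 = 0.4171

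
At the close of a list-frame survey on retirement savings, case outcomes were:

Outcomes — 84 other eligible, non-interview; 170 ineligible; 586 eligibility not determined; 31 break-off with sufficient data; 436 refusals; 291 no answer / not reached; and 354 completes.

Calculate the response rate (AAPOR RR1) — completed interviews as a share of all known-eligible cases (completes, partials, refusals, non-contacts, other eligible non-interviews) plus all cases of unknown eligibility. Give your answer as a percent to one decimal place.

Num: 354
Denominator: 354 + 31 + 436 + 291 + 84 + 586 = 1782
RR1 = 354 / 1782 = 0.1987

19.9%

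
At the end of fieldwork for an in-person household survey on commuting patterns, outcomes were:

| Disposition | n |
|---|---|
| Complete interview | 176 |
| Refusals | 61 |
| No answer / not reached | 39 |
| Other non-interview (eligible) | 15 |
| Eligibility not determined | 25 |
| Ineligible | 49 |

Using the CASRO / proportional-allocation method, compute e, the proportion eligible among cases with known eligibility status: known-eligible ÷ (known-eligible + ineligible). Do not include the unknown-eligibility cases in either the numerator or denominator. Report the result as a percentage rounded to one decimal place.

Eligible (known) = 176 + 61 + 39 + 15 = 291
e = 291 / (291 + 49) = 291 / 340 = 0.8559

85.6%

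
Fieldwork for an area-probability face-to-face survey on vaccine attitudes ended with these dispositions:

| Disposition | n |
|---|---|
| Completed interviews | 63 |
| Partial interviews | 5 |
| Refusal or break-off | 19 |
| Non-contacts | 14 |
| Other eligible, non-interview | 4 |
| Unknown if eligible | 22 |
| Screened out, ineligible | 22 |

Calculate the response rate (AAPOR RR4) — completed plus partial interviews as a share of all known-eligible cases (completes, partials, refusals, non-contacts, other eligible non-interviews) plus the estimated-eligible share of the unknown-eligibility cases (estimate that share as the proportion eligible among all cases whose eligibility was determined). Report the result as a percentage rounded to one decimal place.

Numerator: 63 + 5 = 68
Eligible (known): 63 + 5 + 19 + 14 + 4 = 105
e = 105 / (105 + 22) = 105 / 127 = 0.8268
Estimated eligible among unknowns: 0.8268 × 22 = 18.19
Denom: 105 + 18.19 = 123.19
RR4 = 68 / 123.19 = 0.5520

55.2%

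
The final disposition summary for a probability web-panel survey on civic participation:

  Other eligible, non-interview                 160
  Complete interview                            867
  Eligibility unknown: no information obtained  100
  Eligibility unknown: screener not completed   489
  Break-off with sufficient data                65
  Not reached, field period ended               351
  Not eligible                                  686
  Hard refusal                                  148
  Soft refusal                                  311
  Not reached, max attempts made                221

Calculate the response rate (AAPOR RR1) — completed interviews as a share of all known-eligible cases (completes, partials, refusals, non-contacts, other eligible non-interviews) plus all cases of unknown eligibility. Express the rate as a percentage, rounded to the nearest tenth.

32.0%

Declined to participate = 148 + 311 = 459
No answer / not reached = 351 + 221 = 572
Eligibility not determined = 489 + 100 = 589
Num = 867
Denominator = 867 + 65 + 459 + 572 + 160 + 589 = 2712
RR1 = 867 / 2712 = 0.3197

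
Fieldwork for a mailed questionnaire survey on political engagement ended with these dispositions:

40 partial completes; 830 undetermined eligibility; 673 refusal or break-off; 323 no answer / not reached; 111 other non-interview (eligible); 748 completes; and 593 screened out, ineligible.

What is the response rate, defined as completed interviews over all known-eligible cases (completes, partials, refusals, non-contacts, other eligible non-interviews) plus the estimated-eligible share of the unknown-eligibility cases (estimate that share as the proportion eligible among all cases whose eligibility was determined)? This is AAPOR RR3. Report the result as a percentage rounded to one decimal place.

Top: 748
Determined eligible: 748 + 40 + 673 + 323 + 111 = 1895
e = 1895 / (1895 + 593) = 1895 / 2488 = 0.7617
e × U: 0.7617 × 830 = 632.21
Base: 1895 + 632.21 = 2527.21
RR3 = 748 / 2527.21 = 0.2960

29.6%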